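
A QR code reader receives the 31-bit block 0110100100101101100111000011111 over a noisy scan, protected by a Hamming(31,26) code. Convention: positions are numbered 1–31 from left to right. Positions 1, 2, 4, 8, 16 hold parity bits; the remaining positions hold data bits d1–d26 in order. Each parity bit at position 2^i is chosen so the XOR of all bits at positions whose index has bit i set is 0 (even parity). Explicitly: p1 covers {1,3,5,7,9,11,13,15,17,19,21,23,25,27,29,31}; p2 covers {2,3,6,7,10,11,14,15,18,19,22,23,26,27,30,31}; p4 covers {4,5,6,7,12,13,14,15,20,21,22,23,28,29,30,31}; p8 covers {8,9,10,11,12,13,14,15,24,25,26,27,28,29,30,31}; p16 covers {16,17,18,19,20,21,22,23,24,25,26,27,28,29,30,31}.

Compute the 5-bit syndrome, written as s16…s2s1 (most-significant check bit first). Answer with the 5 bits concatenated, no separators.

s1 (pos 1,3,5,7,9,11,13,15,17,19,21,23,25,27,29,31): 0⊕1⊕1⊕0⊕0⊕1⊕1⊕0⊕1⊕0⊕1⊕0⊕0⊕1⊕1⊕1 = 1
s2 (pos 2,3,6,7,10,11,14,15,18,19,22,23,26,27,30,31): 1⊕1⊕0⊕0⊕0⊕1⊕1⊕0⊕0⊕0⊕1⊕0⊕0⊕1⊕1⊕1 = 0
s4 (pos 4,5,6,7,12,13,14,15,20,21,22,23,28,29,30,31): 0⊕1⊕0⊕0⊕0⊕1⊕1⊕0⊕1⊕1⊕1⊕0⊕1⊕1⊕1⊕1 = 0
s8 (pos 8,9,10,11,12,13,14,15,24,25,26,27,28,29,30,31): 1⊕0⊕0⊕1⊕0⊕1⊕1⊕0⊕0⊕0⊕0⊕1⊕1⊕1⊕1⊕1 = 1
s16 (pos 16,17,18,19,20,21,22,23,24,25,26,27,28,29,30,31): 1⊕1⊕0⊕0⊕1⊕1⊕1⊕0⊕0⊕0⊕0⊕1⊕1⊕1⊕1⊕1 = 0
Syndrome s16…s1 = 01001 → error at position 9.

01001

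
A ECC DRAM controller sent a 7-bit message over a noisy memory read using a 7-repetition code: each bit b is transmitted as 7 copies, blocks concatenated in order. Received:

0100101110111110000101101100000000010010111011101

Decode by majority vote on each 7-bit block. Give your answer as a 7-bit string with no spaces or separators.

0101011

Block 1 (0100101): 3 ones → 0
Block 2 (1101111): 6 ones → 1
Block 3 (1000010): 2 ones → 0
Block 4 (1101100): 4 ones → 1
Block 5 (0000000): 0 ones → 0
Block 6 (1001011): 4 ones → 1
Block 7 (1011101): 5 ones → 1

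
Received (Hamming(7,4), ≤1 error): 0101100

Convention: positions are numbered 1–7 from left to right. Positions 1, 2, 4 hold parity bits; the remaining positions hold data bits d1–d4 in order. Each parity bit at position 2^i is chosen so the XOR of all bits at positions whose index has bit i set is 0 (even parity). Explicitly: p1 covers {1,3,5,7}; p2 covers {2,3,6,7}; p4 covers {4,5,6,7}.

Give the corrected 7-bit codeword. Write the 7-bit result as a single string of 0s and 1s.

0111100

s1 (pos 1,3,5,7): 0⊕0⊕1⊕0 = 1
s2 (pos 2,3,6,7): 1⊕0⊕0⊕0 = 1
s4 (pos 4,5,6,7): 1⊕1⊕0⊕0 = 0
Syndrome s4…s1 = 011 → error at position 3.
Flip position 3: 0101100 → 0111100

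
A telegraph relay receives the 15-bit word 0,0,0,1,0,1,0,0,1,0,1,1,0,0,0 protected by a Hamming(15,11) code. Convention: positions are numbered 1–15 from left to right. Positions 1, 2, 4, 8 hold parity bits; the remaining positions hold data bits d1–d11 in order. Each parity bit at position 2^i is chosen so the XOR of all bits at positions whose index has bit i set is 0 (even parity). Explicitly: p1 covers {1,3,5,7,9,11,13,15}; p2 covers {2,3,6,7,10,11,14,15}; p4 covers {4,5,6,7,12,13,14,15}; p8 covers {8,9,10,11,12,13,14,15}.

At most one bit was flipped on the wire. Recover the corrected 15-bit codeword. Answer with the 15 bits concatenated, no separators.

000101001010000

s1 (pos 1,3,5,7,9,11,13,15): 0⊕0⊕0⊕0⊕1⊕1⊕0⊕0 = 0
s2 (pos 2,3,6,7,10,11,14,15): 0⊕0⊕1⊕0⊕0⊕1⊕0⊕0 = 0
s4 (pos 4,5,6,7,12,13,14,15): 1⊕0⊕1⊕0⊕1⊕0⊕0⊕0 = 1
s8 (pos 8,9,10,11,12,13,14,15): 0⊕1⊕0⊕1⊕1⊕0⊕0⊕0 = 1
Syndrome s8…s1 = 1100 → error at position 12.
Flip position 12: 000101001011000 → 000101001010000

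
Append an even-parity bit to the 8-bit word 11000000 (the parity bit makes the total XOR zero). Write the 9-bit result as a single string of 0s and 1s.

XOR of the 8 data bits: 1⊕1⊕0⊕0⊕0⊕0⊕0⊕0 = 0
Parity bit = 0 (so all 9 bits XOR to 0).

110000000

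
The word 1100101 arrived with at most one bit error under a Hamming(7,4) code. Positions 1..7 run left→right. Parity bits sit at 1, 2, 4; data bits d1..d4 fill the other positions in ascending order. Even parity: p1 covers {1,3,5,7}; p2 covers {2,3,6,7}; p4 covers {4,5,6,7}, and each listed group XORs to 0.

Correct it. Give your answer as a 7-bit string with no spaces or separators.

0100101

s1 (pos 1,3,5,7): 1⊕0⊕1⊕1 = 1
s2 (pos 2,3,6,7): 1⊕0⊕0⊕1 = 0
s4 (pos 4,5,6,7): 0⊕1⊕0⊕1 = 0
Syndrome s4…s1 = 001 → error at position 1.
Flip position 1: 1100101 → 0100101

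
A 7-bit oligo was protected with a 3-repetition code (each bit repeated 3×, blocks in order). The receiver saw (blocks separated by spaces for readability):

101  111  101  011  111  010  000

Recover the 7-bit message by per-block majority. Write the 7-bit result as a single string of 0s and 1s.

1111100

Block 1 (101): 2 ones → 1
Block 2 (111): 3 ones → 1
Block 3 (101): 2 ones → 1
Block 4 (011): 2 ones → 1
Block 5 (111): 3 ones → 1
Block 6 (010): 1 one → 0
Block 7 (000): 0 ones → 0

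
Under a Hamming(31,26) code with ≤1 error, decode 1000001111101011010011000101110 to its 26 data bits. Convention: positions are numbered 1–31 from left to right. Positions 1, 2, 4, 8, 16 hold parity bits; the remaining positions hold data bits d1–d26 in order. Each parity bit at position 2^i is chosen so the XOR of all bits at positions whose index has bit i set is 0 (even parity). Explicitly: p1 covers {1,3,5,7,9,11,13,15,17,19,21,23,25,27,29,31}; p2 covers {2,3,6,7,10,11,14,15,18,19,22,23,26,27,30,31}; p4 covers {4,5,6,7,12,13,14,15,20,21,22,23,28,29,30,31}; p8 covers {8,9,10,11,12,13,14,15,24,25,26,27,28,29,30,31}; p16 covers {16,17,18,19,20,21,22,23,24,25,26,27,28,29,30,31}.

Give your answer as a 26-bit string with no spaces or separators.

s1 (pos 1,3,5,7,9,11,13,15,17,19,21,23,25,27,29,31): 1⊕0⊕0⊕1⊕1⊕1⊕1⊕1⊕0⊕0⊕1⊕0⊕0⊕0⊕1⊕0 = 0
s2 (pos 2,3,6,7,10,11,14,15,18,19,22,23,26,27,30,31): 0⊕0⊕0⊕1⊕1⊕1⊕0⊕1⊕1⊕0⊕1⊕0⊕1⊕0⊕1⊕0 = 0
s4 (pos 4,5,6,7,12,13,14,15,20,21,22,23,28,29,30,31): 0⊕0⊕0⊕1⊕0⊕1⊕0⊕1⊕0⊕1⊕1⊕0⊕1⊕1⊕1⊕0 = 0
s8 (pos 8,9,10,11,12,13,14,15,24,25,26,27,28,29,30,31): 1⊕1⊕1⊕1⊕0⊕1⊕0⊕1⊕0⊕0⊕1⊕0⊕1⊕1⊕1⊕0 = 0
s16 (pos 16,17,18,19,20,21,22,23,24,25,26,27,28,29,30,31): 1⊕0⊕1⊕0⊕0⊕1⊕1⊕0⊕0⊕0⊕1⊕0⊕1⊕1⊕1⊕0 = 0
Syndrome s16…s1 = 00000 → no error.
Read data bits from positions 3,5,6,7,9,10,11,12,13,14,15,17,18,19,20,21,22,23,24,25,26,27,28,29,30,31: 00011110101010011000101110

00011110101010011000101110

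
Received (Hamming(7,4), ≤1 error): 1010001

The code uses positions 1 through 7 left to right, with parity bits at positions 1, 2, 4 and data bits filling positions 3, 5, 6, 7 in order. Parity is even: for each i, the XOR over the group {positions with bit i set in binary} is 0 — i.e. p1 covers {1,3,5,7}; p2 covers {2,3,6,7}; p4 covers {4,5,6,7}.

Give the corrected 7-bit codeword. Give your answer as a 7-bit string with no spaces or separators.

1010101

s1 (pos 1,3,5,7): 1⊕1⊕0⊕1 = 1
s2 (pos 2,3,6,7): 0⊕1⊕0⊕1 = 0
s4 (pos 4,5,6,7): 0⊕0⊕0⊕1 = 1
Syndrome s4…s1 = 101 → error at position 5.
Flip position 5: 1010001 → 1010101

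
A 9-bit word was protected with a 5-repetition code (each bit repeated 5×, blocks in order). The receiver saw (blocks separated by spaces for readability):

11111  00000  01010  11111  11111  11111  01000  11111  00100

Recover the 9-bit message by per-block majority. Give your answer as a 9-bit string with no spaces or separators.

100111010

Block 1 (11111): 5 ones → 1
Block 2 (00000): 0 ones → 0
Block 3 (01010): 2 ones → 0
Block 4 (11111): 5 ones → 1
Block 5 (11111): 5 ones → 1
Block 6 (11111): 5 ones → 1
Block 7 (01000): 1 one → 0
Block 8 (11111): 5 ones → 1
Block 9 (00100): 1 one → 0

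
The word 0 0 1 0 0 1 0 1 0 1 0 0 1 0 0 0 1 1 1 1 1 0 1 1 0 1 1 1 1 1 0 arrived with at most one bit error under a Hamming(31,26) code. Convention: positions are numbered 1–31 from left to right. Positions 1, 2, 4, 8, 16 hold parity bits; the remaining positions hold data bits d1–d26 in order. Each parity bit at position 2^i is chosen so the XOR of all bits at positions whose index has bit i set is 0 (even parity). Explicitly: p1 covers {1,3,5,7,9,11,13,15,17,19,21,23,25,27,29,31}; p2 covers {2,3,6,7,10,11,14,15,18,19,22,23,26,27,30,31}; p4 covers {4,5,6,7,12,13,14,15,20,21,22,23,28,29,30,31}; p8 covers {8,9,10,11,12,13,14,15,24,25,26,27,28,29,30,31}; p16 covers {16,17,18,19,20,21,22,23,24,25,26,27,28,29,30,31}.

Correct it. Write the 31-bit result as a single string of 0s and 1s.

s1 (pos 1,3,5,7,9,11,13,15,17,19,21,23,25,27,29,31): 0⊕1⊕0⊕0⊕0⊕0⊕1⊕0⊕1⊕1⊕1⊕1⊕0⊕1⊕1⊕0 = 0
s2 (pos 2,3,6,7,10,11,14,15,18,19,22,23,26,27,30,31): 0⊕1⊕1⊕0⊕1⊕0⊕0⊕0⊕1⊕1⊕0⊕1⊕1⊕1⊕1⊕0 = 1
s4 (pos 4,5,6,7,12,13,14,15,20,21,22,23,28,29,30,31): 0⊕0⊕1⊕0⊕0⊕1⊕0⊕0⊕1⊕1⊕0⊕1⊕1⊕1⊕1⊕0 = 0
s8 (pos 8,9,10,11,12,13,14,15,24,25,26,27,28,29,30,31): 1⊕0⊕1⊕0⊕0⊕1⊕0⊕0⊕1⊕0⊕1⊕1⊕1⊕1⊕1⊕0 = 1
s16 (pos 16,17,18,19,20,21,22,23,24,25,26,27,28,29,30,31): 0⊕1⊕1⊕1⊕1⊕1⊕0⊕1⊕1⊕0⊕1⊕1⊕1⊕1⊕1⊕0 = 0
Syndrome s16…s1 = 01010 → error at position 10.
Flip position 10: 0010010101001000111110110111110 → 0010010100001000111110110111110

0010010100001000111110110111110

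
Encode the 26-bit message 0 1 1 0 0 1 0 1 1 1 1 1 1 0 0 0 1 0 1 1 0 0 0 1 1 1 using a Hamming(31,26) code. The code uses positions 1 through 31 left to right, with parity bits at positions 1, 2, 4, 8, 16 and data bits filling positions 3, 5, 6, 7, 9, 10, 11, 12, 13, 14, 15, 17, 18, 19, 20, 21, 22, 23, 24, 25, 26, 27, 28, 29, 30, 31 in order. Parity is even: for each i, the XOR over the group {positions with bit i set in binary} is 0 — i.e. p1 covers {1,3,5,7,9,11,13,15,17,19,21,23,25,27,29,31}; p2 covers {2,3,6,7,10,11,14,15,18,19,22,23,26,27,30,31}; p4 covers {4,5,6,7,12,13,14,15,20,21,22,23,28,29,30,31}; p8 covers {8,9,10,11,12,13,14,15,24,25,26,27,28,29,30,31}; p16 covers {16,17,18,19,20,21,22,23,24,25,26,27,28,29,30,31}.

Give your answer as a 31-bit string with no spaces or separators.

Place data at non-parity positions: p1 p2 0 p4 1 1 0 p8 0 1 0 1 1 1 1 p16 1 1 0 0 0 1 0 1 1 0 0 0 1 1 1
p1 (pos 1,3,5,7,9,11,13,15,17,19,21,23,25,27,29,31): XOR of data positions = 0⊕1⊕0⊕0⊕0⊕1⊕1⊕1⊕0⊕0⊕0⊕1⊕0⊕1⊕1 = 1
p2 (pos 2,3,6,7,10,11,14,15,18,19,22,23,26,27,30,31): XOR of data positions = 0⊕1⊕0⊕1⊕0⊕1⊕1⊕1⊕0⊕1⊕0⊕0⊕0⊕1⊕1 = 0
p4 (pos 4,5,6,7,12,13,14,15,20,21,22,23,28,29,30,31): XOR of data positions = 1⊕1⊕0⊕1⊕1⊕1⊕1⊕0⊕0⊕1⊕0⊕0⊕1⊕1⊕1 = 0
p8 (pos 8,9,10,11,12,13,14,15,24,25,26,27,28,29,30,31): XOR of data positions = 0⊕1⊕0⊕1⊕1⊕1⊕1⊕1⊕1⊕0⊕0⊕0⊕1⊕1⊕1 = 0
p16 (pos 16,17,18,19,20,21,22,23,24,25,26,27,28,29,30,31): XOR of data positions = 1⊕1⊕0⊕0⊕0⊕1⊕0⊕1⊕1⊕0⊕0⊕0⊕1⊕1⊕1 = 0
Codeword: 1000110001011110110001011000111

1000110001011110110001011000111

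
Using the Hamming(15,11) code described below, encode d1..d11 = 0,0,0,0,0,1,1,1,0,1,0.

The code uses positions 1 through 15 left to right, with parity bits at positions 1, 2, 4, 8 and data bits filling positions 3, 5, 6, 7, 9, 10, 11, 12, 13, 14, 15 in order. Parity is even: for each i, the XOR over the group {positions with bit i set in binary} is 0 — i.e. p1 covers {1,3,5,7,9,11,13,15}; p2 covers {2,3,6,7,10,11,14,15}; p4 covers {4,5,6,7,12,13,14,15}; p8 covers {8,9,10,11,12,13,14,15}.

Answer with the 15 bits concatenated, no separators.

Place data at non-parity positions: p1 p2 0 p4 0 0 0 p8 0 1 1 1 0 1 0
p1 (pos 1,3,5,7,9,11,13,15): XOR of data positions = 0⊕0⊕0⊕0⊕1⊕0⊕0 = 1
p2 (pos 2,3,6,7,10,11,14,15): XOR of data positions = 0⊕0⊕0⊕1⊕1⊕1⊕0 = 1
p4 (pos 4,5,6,7,12,13,14,15): XOR of data positions = 0⊕0⊕0⊕1⊕0⊕1⊕0 = 0
p8 (pos 8,9,10,11,12,13,14,15): XOR of data positions = 0⊕1⊕1⊕1⊕0⊕1⊕0 = 0
Codeword: 110000000111010

110000000111010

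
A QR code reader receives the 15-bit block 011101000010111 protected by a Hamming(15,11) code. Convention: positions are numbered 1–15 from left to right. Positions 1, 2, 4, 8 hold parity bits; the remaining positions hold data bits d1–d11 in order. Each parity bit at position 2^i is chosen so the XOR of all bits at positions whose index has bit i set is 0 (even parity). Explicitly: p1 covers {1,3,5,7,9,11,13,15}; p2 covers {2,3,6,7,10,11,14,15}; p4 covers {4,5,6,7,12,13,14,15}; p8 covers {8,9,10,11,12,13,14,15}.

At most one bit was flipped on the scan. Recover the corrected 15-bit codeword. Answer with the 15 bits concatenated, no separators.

s1 (pos 1,3,5,7,9,11,13,15): 0⊕1⊕0⊕0⊕0⊕1⊕1⊕1 = 0
s2 (pos 2,3,6,7,10,11,14,15): 1⊕1⊕1⊕0⊕0⊕1⊕1⊕1 = 0
s4 (pos 4,5,6,7,12,13,14,15): 1⊕0⊕1⊕0⊕0⊕1⊕1⊕1 = 1
s8 (pos 8,9,10,11,12,13,14,15): 0⊕0⊕0⊕1⊕0⊕1⊕1⊕1 = 0
Syndrome s8…s1 = 0100 → error at position 4.
Flip position 4: 011101000010111 → 011001000010111

011001000010111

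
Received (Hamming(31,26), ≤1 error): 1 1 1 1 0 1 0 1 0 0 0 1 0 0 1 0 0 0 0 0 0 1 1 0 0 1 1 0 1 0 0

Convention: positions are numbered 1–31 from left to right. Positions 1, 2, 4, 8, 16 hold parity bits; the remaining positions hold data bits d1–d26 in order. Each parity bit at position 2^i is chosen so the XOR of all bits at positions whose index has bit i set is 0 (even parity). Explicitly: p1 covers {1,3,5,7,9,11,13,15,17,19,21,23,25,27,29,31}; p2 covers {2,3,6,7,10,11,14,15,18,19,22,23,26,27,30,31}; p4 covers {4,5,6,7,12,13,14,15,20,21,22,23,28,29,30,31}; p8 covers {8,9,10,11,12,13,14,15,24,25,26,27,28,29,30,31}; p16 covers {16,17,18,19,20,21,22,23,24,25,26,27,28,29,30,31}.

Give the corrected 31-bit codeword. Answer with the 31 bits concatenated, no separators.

s1 (pos 1,3,5,7,9,11,13,15,17,19,21,23,25,27,29,31): 1⊕1⊕0⊕0⊕0⊕0⊕0⊕1⊕0⊕0⊕0⊕1⊕0⊕1⊕1⊕0 = 0
s2 (pos 2,3,6,7,10,11,14,15,18,19,22,23,26,27,30,31): 1⊕1⊕1⊕0⊕0⊕0⊕0⊕1⊕0⊕0⊕1⊕1⊕1⊕1⊕0⊕0 = 0
s4 (pos 4,5,6,7,12,13,14,15,20,21,22,23,28,29,30,31): 1⊕0⊕1⊕0⊕1⊕0⊕0⊕1⊕0⊕0⊕1⊕1⊕0⊕1⊕0⊕0 = 1
s8 (pos 8,9,10,11,12,13,14,15,24,25,26,27,28,29,30,31): 1⊕0⊕0⊕0⊕1⊕0⊕0⊕1⊕0⊕0⊕1⊕1⊕0⊕1⊕0⊕0 = 0
s16 (pos 16,17,18,19,20,21,22,23,24,25,26,27,28,29,30,31): 0⊕0⊕0⊕0⊕0⊕0⊕1⊕1⊕0⊕0⊕1⊕1⊕0⊕1⊕0⊕0 = 1
Syndrome s16…s1 = 10100 → error at position 20.
Flip position 20: 1111010100010010000001100110100 → 1111010100010010000101100110100

1111010100010010000101100110100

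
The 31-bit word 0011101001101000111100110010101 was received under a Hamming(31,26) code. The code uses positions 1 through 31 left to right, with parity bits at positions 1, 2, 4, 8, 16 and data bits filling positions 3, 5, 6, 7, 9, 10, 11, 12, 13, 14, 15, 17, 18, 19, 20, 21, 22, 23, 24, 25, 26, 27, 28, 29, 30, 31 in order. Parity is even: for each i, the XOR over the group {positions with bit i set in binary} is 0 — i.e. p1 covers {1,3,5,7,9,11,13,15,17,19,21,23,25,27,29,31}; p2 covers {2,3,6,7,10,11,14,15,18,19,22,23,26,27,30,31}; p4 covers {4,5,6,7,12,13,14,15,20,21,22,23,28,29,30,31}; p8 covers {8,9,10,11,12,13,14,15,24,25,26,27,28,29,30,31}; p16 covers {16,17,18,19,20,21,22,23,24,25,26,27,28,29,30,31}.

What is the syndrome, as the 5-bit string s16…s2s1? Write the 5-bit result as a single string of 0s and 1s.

11011

s1 (pos 1,3,5,7,9,11,13,15,17,19,21,23,25,27,29,31): 0⊕1⊕1⊕1⊕0⊕1⊕1⊕0⊕1⊕1⊕0⊕1⊕0⊕1⊕1⊕1 = 1
s2 (pos 2,3,6,7,10,11,14,15,18,19,22,23,26,27,30,31): 0⊕1⊕0⊕1⊕1⊕1⊕0⊕0⊕1⊕1⊕0⊕1⊕0⊕1⊕0⊕1 = 1
s4 (pos 4,5,6,7,12,13,14,15,20,21,22,23,28,29,30,31): 1⊕1⊕0⊕1⊕0⊕1⊕0⊕0⊕1⊕0⊕0⊕1⊕0⊕1⊕0⊕1 = 0
s8 (pos 8,9,10,11,12,13,14,15,24,25,26,27,28,29,30,31): 0⊕0⊕1⊕1⊕0⊕1⊕0⊕0⊕1⊕0⊕0⊕1⊕0⊕1⊕0⊕1 = 1
s16 (pos 16,17,18,19,20,21,22,23,24,25,26,27,28,29,30,31): 0⊕1⊕1⊕1⊕1⊕0⊕0⊕1⊕1⊕0⊕0⊕1⊕0⊕1⊕0⊕1 = 1
Syndrome s16…s1 = 11011 → error at position 27.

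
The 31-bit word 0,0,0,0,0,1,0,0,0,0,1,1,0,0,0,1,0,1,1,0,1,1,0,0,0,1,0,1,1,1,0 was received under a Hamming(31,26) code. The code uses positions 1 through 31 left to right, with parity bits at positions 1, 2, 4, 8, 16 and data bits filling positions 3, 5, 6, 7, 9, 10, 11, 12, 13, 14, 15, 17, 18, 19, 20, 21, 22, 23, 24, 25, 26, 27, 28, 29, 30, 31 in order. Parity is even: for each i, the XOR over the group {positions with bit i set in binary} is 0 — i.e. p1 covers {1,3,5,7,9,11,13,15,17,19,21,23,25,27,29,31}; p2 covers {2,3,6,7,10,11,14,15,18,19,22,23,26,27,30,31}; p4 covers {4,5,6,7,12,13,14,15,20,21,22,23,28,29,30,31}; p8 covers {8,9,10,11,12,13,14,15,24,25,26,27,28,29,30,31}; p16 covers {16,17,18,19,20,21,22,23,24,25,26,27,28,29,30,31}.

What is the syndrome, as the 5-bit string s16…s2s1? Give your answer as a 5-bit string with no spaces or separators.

s1 (pos 1,3,5,7,9,11,13,15,17,19,21,23,25,27,29,31): 0⊕0⊕0⊕0⊕0⊕1⊕0⊕0⊕0⊕1⊕1⊕0⊕0⊕0⊕1⊕0 = 0
s2 (pos 2,3,6,7,10,11,14,15,18,19,22,23,26,27,30,31): 0⊕0⊕1⊕0⊕0⊕1⊕0⊕0⊕1⊕1⊕1⊕0⊕1⊕0⊕1⊕0 = 1
s4 (pos 4,5,6,7,12,13,14,15,20,21,22,23,28,29,30,31): 0⊕0⊕1⊕0⊕1⊕0⊕0⊕0⊕0⊕1⊕1⊕0⊕1⊕1⊕1⊕0 = 1
s8 (pos 8,9,10,11,12,13,14,15,24,25,26,27,28,29,30,31): 0⊕0⊕0⊕1⊕1⊕0⊕0⊕0⊕0⊕0⊕1⊕0⊕1⊕1⊕1⊕0 = 0
s16 (pos 16,17,18,19,20,21,22,23,24,25,26,27,28,29,30,31): 1⊕0⊕1⊕1⊕0⊕1⊕1⊕0⊕0⊕0⊕1⊕0⊕1⊕1⊕1⊕0 = 1
Syndrome s16…s1 = 10110 → error at position 22.

10110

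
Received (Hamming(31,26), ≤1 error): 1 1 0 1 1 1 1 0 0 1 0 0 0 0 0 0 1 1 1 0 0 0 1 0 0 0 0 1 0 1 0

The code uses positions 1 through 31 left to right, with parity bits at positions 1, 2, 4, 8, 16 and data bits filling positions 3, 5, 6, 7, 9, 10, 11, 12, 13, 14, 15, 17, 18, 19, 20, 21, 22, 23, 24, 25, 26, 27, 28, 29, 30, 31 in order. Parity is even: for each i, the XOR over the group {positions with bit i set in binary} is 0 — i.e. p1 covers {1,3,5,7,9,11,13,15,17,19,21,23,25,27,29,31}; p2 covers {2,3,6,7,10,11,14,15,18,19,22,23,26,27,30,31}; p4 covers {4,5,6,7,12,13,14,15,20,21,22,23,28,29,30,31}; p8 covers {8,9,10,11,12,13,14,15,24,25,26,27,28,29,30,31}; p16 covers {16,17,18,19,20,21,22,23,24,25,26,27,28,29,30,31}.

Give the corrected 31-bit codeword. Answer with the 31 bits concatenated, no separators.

1101111001010000111000100001010

s1 (pos 1,3,5,7,9,11,13,15,17,19,21,23,25,27,29,31): 1⊕0⊕1⊕1⊕0⊕0⊕0⊕0⊕1⊕1⊕0⊕1⊕0⊕0⊕0⊕0 = 0
s2 (pos 2,3,6,7,10,11,14,15,18,19,22,23,26,27,30,31): 1⊕0⊕1⊕1⊕1⊕0⊕0⊕0⊕1⊕1⊕0⊕1⊕0⊕0⊕1⊕0 = 0
s4 (pos 4,5,6,7,12,13,14,15,20,21,22,23,28,29,30,31): 1⊕1⊕1⊕1⊕0⊕0⊕0⊕0⊕0⊕0⊕0⊕1⊕1⊕0⊕1⊕0 = 1
s8 (pos 8,9,10,11,12,13,14,15,24,25,26,27,28,29,30,31): 0⊕0⊕1⊕0⊕0⊕0⊕0⊕0⊕0⊕0⊕0⊕0⊕1⊕0⊕1⊕0 = 1
s16 (pos 16,17,18,19,20,21,22,23,24,25,26,27,28,29,30,31): 0⊕1⊕1⊕1⊕0⊕0⊕0⊕1⊕0⊕0⊕0⊕0⊕1⊕0⊕1⊕0 = 0
Syndrome s16…s1 = 01100 → error at position 12.
Flip position 12: 1101111001000000111000100001010 → 1101111001010000111000100001010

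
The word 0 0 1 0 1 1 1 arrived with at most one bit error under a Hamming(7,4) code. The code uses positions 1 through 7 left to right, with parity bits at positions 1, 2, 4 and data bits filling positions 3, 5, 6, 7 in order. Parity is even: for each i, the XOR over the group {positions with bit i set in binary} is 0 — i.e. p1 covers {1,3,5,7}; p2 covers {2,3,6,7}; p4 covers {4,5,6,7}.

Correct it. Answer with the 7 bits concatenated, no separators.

s1 (pos 1,3,5,7): 0⊕1⊕1⊕1 = 1
s2 (pos 2,3,6,7): 0⊕1⊕1⊕1 = 1
s4 (pos 4,5,6,7): 0⊕1⊕1⊕1 = 1
Syndrome s4…s1 = 111 → error at position 7.
Flip position 7: 0010111 → 0010110

0010110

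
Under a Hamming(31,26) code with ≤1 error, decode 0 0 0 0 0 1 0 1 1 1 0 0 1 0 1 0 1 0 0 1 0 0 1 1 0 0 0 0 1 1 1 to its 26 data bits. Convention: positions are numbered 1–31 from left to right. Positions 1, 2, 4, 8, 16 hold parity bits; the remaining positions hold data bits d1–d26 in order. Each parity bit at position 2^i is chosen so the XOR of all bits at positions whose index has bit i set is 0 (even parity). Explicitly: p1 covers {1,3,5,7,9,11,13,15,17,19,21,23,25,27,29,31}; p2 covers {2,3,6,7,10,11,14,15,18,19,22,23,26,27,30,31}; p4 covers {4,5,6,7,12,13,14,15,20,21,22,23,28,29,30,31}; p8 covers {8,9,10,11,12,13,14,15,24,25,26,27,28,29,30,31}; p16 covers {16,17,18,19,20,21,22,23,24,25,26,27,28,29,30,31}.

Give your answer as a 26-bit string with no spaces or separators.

00101100101100100111000111

s1 (pos 1,3,5,7,9,11,13,15,17,19,21,23,25,27,29,31): 0⊕0⊕0⊕0⊕1⊕0⊕1⊕1⊕1⊕0⊕0⊕1⊕0⊕0⊕1⊕1 = 1
s2 (pos 2,3,6,7,10,11,14,15,18,19,22,23,26,27,30,31): 0⊕0⊕1⊕0⊕1⊕0⊕0⊕1⊕0⊕0⊕0⊕1⊕0⊕0⊕1⊕1 = 0
s4 (pos 4,5,6,7,12,13,14,15,20,21,22,23,28,29,30,31): 0⊕0⊕1⊕0⊕0⊕1⊕0⊕1⊕1⊕0⊕0⊕1⊕0⊕1⊕1⊕1 = 0
s8 (pos 8,9,10,11,12,13,14,15,24,25,26,27,28,29,30,31): 1⊕1⊕1⊕0⊕0⊕1⊕0⊕1⊕1⊕0⊕0⊕0⊕0⊕1⊕1⊕1 = 1
s16 (pos 16,17,18,19,20,21,22,23,24,25,26,27,28,29,30,31): 0⊕1⊕0⊕0⊕1⊕0⊕0⊕1⊕1⊕0⊕0⊕0⊕0⊕1⊕1⊕1 = 1
Syndrome s16…s1 = 11001 → error at position 25.
Flip position 25: 0000010111001010100100110000111 → 0000010111001010100100111000111
Read data bits from positions 3,5,6,7,9,10,11,12,13,14,15,17,18,19,20,21,22,23,24,25,26,27,28,29,30,31: 00101100101100100111000111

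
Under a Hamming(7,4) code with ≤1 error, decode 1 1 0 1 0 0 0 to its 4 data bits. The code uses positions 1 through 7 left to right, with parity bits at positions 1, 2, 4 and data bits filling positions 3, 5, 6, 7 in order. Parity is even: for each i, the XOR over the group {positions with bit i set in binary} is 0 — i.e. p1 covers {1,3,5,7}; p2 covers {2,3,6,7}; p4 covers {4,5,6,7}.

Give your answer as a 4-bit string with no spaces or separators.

0001

s1 (pos 1,3,5,7): 1⊕0⊕0⊕0 = 1
s2 (pos 2,3,6,7): 1⊕0⊕0⊕0 = 1
s4 (pos 4,5,6,7): 1⊕0⊕0⊕0 = 1
Syndrome s4…s1 = 111 → error at position 7.
Flip position 7: 1101000 → 1101001
Read data bits from positions 3,5,6,7: 0001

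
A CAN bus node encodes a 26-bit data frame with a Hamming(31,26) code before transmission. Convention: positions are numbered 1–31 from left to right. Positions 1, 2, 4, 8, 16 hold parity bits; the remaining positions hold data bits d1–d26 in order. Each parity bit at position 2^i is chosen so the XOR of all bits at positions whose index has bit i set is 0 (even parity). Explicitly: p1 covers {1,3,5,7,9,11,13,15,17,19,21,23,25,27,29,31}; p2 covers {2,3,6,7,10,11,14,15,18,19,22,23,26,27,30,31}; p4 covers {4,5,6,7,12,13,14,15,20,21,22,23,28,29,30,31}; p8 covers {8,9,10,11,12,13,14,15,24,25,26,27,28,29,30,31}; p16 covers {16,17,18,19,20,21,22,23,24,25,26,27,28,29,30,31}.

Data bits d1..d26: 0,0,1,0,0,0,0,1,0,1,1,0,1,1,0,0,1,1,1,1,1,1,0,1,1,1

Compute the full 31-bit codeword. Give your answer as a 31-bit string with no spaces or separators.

1101010000010111011001111110111

Place data at non-parity positions: p1 p2 0 p4 0 1 0 p8 0 0 0 1 0 1 1 p16 0 1 1 0 0 1 1 1 1 1 1 0 1 1 1
p1 (pos 1,3,5,7,9,11,13,15,17,19,21,23,25,27,29,31): XOR of data positions = 0⊕0⊕0⊕0⊕0⊕0⊕1⊕0⊕1⊕0⊕1⊕1⊕1⊕1⊕1 = 1
p2 (pos 2,3,6,7,10,11,14,15,18,19,22,23,26,27,30,31): XOR of data positions = 0⊕1⊕0⊕0⊕0⊕1⊕1⊕1⊕1⊕1⊕1⊕1⊕1⊕1⊕1 = 1
p4 (pos 4,5,6,7,12,13,14,15,20,21,22,23,28,29,30,31): XOR of data positions = 0⊕1⊕0⊕1⊕0⊕1⊕1⊕0⊕0⊕1⊕1⊕0⊕1⊕1⊕1 = 1
p8 (pos 8,9,10,11,12,13,14,15,24,25,26,27,28,29,30,31): XOR of data positions = 0⊕0⊕0⊕1⊕0⊕1⊕1⊕1⊕1⊕1⊕1⊕0⊕1⊕1⊕1 = 0
p16 (pos 16,17,18,19,20,21,22,23,24,25,26,27,28,29,30,31): XOR of data positions = 0⊕1⊕1⊕0⊕0⊕1⊕1⊕1⊕1⊕1⊕1⊕0⊕1⊕1⊕1 = 1
Codeword: 1101010000010111011001111110111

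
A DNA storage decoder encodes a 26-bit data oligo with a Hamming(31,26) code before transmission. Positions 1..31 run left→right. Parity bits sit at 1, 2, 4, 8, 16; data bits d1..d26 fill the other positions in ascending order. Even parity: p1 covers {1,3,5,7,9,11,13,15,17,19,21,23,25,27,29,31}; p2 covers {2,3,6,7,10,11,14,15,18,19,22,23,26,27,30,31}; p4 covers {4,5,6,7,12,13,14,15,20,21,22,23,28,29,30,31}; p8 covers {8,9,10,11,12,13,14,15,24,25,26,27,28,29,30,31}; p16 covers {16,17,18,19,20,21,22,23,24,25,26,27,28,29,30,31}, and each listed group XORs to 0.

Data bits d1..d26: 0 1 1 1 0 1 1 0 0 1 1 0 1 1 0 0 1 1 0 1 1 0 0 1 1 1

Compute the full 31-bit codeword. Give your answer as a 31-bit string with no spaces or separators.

Place data at non-parity positions: p1 p2 0 p4 1 1 1 p8 0 1 1 0 0 1 1 p16 0 1 1 0 0 1 1 0 1 1 0 0 1 1 1
p1 (pos 1,3,5,7,9,11,13,15,17,19,21,23,25,27,29,31): XOR of data positions = 0⊕1⊕1⊕0⊕1⊕0⊕1⊕0⊕1⊕0⊕1⊕1⊕0⊕1⊕1 = 1
p2 (pos 2,3,6,7,10,11,14,15,18,19,22,23,26,27,30,31): XOR of data positions = 0⊕1⊕1⊕1⊕1⊕1⊕1⊕1⊕1⊕1⊕1⊕1⊕0⊕1⊕1 = 1
p4 (pos 4,5,6,7,12,13,14,15,20,21,22,23,28,29,30,31): XOR of data positions = 1⊕1⊕1⊕0⊕0⊕1⊕1⊕0⊕0⊕1⊕1⊕0⊕1⊕1⊕1 = 0
p8 (pos 8,9,10,11,12,13,14,15,24,25,26,27,28,29,30,31): XOR of data positions = 0⊕1⊕1⊕0⊕0⊕1⊕1⊕0⊕1⊕1⊕0⊕0⊕1⊕1⊕1 = 1
p16 (pos 16,17,18,19,20,21,22,23,24,25,26,27,28,29,30,31): XOR of data positions = 0⊕1⊕1⊕0⊕0⊕1⊕1⊕0⊕1⊕1⊕0⊕0⊕1⊕1⊕1 = 1
Codeword: 1100111101100111011001101100111

1100111101100111011001101100111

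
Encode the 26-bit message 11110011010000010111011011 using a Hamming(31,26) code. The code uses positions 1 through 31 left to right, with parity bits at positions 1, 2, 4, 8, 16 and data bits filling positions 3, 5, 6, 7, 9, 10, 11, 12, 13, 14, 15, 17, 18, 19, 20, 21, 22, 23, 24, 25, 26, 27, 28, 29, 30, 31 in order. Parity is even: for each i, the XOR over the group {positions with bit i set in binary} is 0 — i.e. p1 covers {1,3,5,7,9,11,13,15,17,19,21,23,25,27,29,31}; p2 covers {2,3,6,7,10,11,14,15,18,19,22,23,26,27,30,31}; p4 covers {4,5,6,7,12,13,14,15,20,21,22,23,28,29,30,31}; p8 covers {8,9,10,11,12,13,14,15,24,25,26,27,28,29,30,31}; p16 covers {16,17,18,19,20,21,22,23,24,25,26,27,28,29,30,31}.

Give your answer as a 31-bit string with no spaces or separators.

Place data at non-parity positions: p1 p2 1 p4 1 1 1 p8 0 0 1 1 0 1 0 p16 0 0 0 0 1 0 1 1 1 0 1 1 0 1 1
p1 (pos 1,3,5,7,9,11,13,15,17,19,21,23,25,27,29,31): XOR of data positions = 1⊕1⊕1⊕0⊕1⊕0⊕0⊕0⊕0⊕1⊕1⊕1⊕1⊕0⊕1 = 1
p2 (pos 2,3,6,7,10,11,14,15,18,19,22,23,26,27,30,31): XOR of data positions = 1⊕1⊕1⊕0⊕1⊕1⊕0⊕0⊕0⊕0⊕1⊕0⊕1⊕1⊕1 = 1
p4 (pos 4,5,6,7,12,13,14,15,20,21,22,23,28,29,30,31): XOR of data positions = 1⊕1⊕1⊕1⊕0⊕1⊕0⊕0⊕1⊕0⊕1⊕1⊕0⊕1⊕1 = 0
p8 (pos 8,9,10,11,12,13,14,15,24,25,26,27,28,29,30,31): XOR of data positions = 0⊕0⊕1⊕1⊕0⊕1⊕0⊕1⊕1⊕0⊕1⊕1⊕0⊕1⊕1 = 1
p16 (pos 16,17,18,19,20,21,22,23,24,25,26,27,28,29,30,31): XOR of data positions = 0⊕0⊕0⊕0⊕1⊕0⊕1⊕1⊕1⊕0⊕1⊕1⊕0⊕1⊕1 = 0
Codeword: 1110111100110100000010111011011

1110111100110100000010111011011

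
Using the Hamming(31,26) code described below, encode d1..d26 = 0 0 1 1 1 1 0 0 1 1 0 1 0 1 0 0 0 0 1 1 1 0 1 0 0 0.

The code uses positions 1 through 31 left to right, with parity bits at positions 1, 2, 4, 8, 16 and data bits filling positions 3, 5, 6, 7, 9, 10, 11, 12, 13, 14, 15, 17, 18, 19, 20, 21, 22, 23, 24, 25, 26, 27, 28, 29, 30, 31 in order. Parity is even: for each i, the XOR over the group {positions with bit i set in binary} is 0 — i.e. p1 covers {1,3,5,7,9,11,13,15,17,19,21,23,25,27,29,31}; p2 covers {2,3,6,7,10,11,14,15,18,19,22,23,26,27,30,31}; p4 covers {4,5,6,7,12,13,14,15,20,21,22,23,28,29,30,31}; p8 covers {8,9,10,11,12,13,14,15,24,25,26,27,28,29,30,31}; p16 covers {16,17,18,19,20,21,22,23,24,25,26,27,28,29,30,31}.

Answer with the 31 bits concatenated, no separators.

Place data at non-parity positions: p1 p2 0 p4 0 1 1 p8 1 1 0 0 1 1 0 p16 1 0 1 0 0 0 0 1 1 1 0 1 0 0 0
p1 (pos 1,3,5,7,9,11,13,15,17,19,21,23,25,27,29,31): XOR of data positions = 0⊕0⊕1⊕1⊕0⊕1⊕0⊕1⊕1⊕0⊕0⊕1⊕0⊕0⊕0 = 0
p2 (pos 2,3,6,7,10,11,14,15,18,19,22,23,26,27,30,31): XOR of data positions = 0⊕1⊕1⊕1⊕0⊕1⊕0⊕0⊕1⊕0⊕0⊕1⊕0⊕0⊕0 = 0
p4 (pos 4,5,6,7,12,13,14,15,20,21,22,23,28,29,30,31): XOR of data positions = 0⊕1⊕1⊕0⊕1⊕1⊕0⊕0⊕0⊕0⊕0⊕1⊕0⊕0⊕0 = 1
p8 (pos 8,9,10,11,12,13,14,15,24,25,26,27,28,29,30,31): XOR of data positions = 1⊕1⊕0⊕0⊕1⊕1⊕0⊕1⊕1⊕1⊕0⊕1⊕0⊕0⊕0 = 0
p16 (pos 16,17,18,19,20,21,22,23,24,25,26,27,28,29,30,31): XOR of data positions = 1⊕0⊕1⊕0⊕0⊕0⊕0⊕1⊕1⊕1⊕0⊕1⊕0⊕0⊕0 = 0
Codeword: 0001011011001100101000011101000

0001011011001100101000011101000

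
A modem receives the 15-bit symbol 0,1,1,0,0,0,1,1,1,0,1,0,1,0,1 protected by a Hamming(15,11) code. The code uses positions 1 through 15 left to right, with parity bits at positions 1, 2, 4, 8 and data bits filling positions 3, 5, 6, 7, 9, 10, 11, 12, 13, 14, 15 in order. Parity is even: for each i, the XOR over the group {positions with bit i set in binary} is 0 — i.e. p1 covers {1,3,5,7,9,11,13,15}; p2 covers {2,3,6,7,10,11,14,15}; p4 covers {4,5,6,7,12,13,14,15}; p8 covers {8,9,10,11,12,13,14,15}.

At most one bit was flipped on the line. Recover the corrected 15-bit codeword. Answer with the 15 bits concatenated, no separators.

s1 (pos 1,3,5,7,9,11,13,15): 0⊕1⊕0⊕1⊕1⊕1⊕1⊕1 = 0
s2 (pos 2,3,6,7,10,11,14,15): 1⊕1⊕0⊕1⊕0⊕1⊕0⊕1 = 1
s4 (pos 4,5,6,7,12,13,14,15): 0⊕0⊕0⊕1⊕0⊕1⊕0⊕1 = 1
s8 (pos 8,9,10,11,12,13,14,15): 1⊕1⊕0⊕1⊕0⊕1⊕0⊕1 = 1
Syndrome s8…s1 = 1110 → error at position 14.
Flip position 14: 011000111010101 → 011000111010111

011000111010111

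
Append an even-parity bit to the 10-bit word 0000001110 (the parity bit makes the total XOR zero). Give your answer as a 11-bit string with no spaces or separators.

XOR of the 10 data bits: 0⊕0⊕0⊕0⊕0⊕0⊕1⊕1⊕1⊕0 = 1
Parity bit = 1 (so all 11 bits XOR to 0).

00000011101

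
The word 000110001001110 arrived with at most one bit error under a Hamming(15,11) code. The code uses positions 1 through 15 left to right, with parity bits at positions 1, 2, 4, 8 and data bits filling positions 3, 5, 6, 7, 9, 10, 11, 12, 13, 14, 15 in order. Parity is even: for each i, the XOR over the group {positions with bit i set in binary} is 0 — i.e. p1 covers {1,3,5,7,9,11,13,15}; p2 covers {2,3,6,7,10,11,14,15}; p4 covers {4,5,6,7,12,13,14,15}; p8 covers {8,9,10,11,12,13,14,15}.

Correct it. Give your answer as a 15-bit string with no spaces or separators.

000110101001110

s1 (pos 1,3,5,7,9,11,13,15): 0⊕0⊕1⊕0⊕1⊕0⊕1⊕0 = 1
s2 (pos 2,3,6,7,10,11,14,15): 0⊕0⊕0⊕0⊕0⊕0⊕1⊕0 = 1
s4 (pos 4,5,6,7,12,13,14,15): 1⊕1⊕0⊕0⊕1⊕1⊕1⊕0 = 1
s8 (pos 8,9,10,11,12,13,14,15): 0⊕1⊕0⊕0⊕1⊕1⊕1⊕0 = 0
Syndrome s8…s1 = 0111 → error at position 7.
Flip position 7: 000110001001110 → 000110101001110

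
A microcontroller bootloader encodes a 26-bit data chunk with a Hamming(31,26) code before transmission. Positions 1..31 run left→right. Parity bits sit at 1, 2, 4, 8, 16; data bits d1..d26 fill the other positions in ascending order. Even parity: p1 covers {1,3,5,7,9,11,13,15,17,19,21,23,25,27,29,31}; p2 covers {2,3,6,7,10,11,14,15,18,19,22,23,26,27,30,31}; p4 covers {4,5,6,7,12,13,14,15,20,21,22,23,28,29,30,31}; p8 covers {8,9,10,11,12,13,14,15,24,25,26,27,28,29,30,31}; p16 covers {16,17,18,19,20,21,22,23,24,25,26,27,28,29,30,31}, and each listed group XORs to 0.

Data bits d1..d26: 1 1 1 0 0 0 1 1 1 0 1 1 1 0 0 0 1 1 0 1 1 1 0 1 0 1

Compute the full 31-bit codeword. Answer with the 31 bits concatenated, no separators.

1011110100111011110001101110101

Place data at non-parity positions: p1 p2 1 p4 1 1 0 p8 0 0 1 1 1 0 1 p16 1 1 0 0 0 1 1 0 1 1 1 0 1 0 1
p1 (pos 1,3,5,7,9,11,13,15,17,19,21,23,25,27,29,31): XOR of data positions = 1⊕1⊕0⊕0⊕1⊕1⊕1⊕1⊕0⊕0⊕1⊕1⊕1⊕1⊕1 = 1
p2 (pos 2,3,6,7,10,11,14,15,18,19,22,23,26,27,30,31): XOR of data positions = 1⊕1⊕0⊕0⊕1⊕0⊕1⊕1⊕0⊕1⊕1⊕1⊕1⊕0⊕1 = 0
p4 (pos 4,5,6,7,12,13,14,15,20,21,22,23,28,29,30,31): XOR of data positions = 1⊕1⊕0⊕1⊕1⊕0⊕1⊕0⊕0⊕1⊕1⊕0⊕1⊕0⊕1 = 1
p8 (pos 8,9,10,11,12,13,14,15,24,25,26,27,28,29,30,31): XOR of data positions = 0⊕0⊕1⊕1⊕1⊕0⊕1⊕0⊕1⊕1⊕1⊕0⊕1⊕0⊕1 = 1
p16 (pos 16,17,18,19,20,21,22,23,24,25,26,27,28,29,30,31): XOR of data positions = 1⊕1⊕0⊕0⊕0⊕1⊕1⊕0⊕1⊕1⊕1⊕0⊕1⊕0⊕1 = 1
Codeword: 1011110100111011110001101110101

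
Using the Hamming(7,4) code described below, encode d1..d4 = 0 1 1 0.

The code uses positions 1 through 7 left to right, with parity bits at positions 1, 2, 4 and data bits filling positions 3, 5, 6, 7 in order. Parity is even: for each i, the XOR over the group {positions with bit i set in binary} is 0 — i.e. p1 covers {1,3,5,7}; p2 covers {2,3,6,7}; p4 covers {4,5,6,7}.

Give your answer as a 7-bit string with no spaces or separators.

1100110

Place data at non-parity positions: p1 p2 0 p4 1 1 0
p1 (pos 1,3,5,7): XOR of data positions = 0⊕1⊕0 = 1
p2 (pos 2,3,6,7): XOR of data positions = 0⊕1⊕0 = 1
p4 (pos 4,5,6,7): XOR of data positions = 1⊕1⊕0 = 0
Codeword: 1100110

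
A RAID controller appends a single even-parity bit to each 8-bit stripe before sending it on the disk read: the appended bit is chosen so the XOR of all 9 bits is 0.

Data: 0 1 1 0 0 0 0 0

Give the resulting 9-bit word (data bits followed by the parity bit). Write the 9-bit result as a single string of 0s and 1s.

011000000

XOR of the 8 data bits: 0⊕1⊕1⊕0⊕0⊕0⊕0⊕0 = 0
Parity bit = 0 (so all 9 bits XOR to 0).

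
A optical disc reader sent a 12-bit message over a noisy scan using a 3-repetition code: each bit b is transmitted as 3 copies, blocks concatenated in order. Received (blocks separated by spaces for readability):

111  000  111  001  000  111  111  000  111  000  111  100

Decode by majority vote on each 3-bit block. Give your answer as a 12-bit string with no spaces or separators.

Block 1 (111): 3 ones → 1
Block 2 (000): 0 ones → 0
Block 3 (111): 3 ones → 1
Block 4 (001): 1 one → 0
Block 5 (000): 0 ones → 0
Block 6 (111): 3 ones → 1
Block 7 (111): 3 ones → 1
Block 8 (000): 0 ones → 0
Block 9 (111): 3 ones → 1
Block 10 (000): 0 ones → 0
Block 11 (111): 3 ones → 1
Block 12 (100): 1 one → 0

101001101010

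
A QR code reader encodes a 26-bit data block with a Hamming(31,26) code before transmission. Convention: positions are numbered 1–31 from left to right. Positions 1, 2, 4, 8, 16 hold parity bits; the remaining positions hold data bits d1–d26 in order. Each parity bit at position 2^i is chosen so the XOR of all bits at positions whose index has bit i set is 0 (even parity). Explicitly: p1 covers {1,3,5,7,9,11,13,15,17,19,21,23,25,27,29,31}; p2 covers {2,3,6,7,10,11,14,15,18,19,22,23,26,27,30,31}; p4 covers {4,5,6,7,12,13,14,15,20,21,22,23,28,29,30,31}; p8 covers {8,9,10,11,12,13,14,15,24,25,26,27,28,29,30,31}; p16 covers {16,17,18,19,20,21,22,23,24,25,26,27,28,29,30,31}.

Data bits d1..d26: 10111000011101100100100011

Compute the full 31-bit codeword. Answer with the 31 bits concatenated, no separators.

0010011010000111101100100100011

Place data at non-parity positions: p1 p2 1 p4 0 1 1 p8 1 0 0 0 0 1 1 p16 1 0 1 1 0 0 1 0 0 1 0 0 0 1 1
p1 (pos 1,3,5,7,9,11,13,15,17,19,21,23,25,27,29,31): XOR of data positions = 1⊕0⊕1⊕1⊕0⊕0⊕1⊕1⊕1⊕0⊕1⊕0⊕0⊕0⊕1 = 0
p2 (pos 2,3,6,7,10,11,14,15,18,19,22,23,26,27,30,31): XOR of data positions = 1⊕1⊕1⊕0⊕0⊕1⊕1⊕0⊕1⊕0⊕1⊕1⊕0⊕1⊕1 = 0
p4 (pos 4,5,6,7,12,13,14,15,20,21,22,23,28,29,30,31): XOR of data positions = 0⊕1⊕1⊕0⊕0⊕1⊕1⊕1⊕0⊕0⊕1⊕0⊕0⊕1⊕1 = 0
p8 (pos 8,9,10,11,12,13,14,15,24,25,26,27,28,29,30,31): XOR of data positions = 1⊕0⊕0⊕0⊕0⊕1⊕1⊕0⊕0⊕1⊕0⊕0⊕0⊕1⊕1 = 0
p16 (pos 16,17,18,19,20,21,22,23,24,25,26,27,28,29,30,31): XOR of data positions = 1⊕0⊕1⊕1⊕0⊕0⊕1⊕0⊕0⊕1⊕0⊕0⊕0⊕1⊕1 = 1
Codeword: 0010011010000111101100100100011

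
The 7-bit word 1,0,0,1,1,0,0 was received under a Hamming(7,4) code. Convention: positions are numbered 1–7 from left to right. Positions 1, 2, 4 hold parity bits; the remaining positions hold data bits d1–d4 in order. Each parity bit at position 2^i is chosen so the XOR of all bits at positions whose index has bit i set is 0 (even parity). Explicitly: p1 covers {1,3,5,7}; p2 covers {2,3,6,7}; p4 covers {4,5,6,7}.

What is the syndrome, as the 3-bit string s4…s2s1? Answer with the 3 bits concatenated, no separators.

s1 (pos 1,3,5,7): 1⊕0⊕1⊕0 = 0
s2 (pos 2,3,6,7): 0⊕0⊕0⊕0 = 0
s4 (pos 4,5,6,7): 1⊕1⊕0⊕0 = 0
Syndrome s4…s1 = 000 → no error.

000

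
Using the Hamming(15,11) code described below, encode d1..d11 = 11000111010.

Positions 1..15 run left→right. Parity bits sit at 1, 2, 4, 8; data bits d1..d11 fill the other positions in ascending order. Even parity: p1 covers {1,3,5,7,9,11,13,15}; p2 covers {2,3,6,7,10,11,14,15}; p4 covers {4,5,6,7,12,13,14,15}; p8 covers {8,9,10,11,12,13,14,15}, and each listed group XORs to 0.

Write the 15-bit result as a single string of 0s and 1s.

Place data at non-parity positions: p1 p2 1 p4 1 0 0 p8 0 1 1 1 0 1 0
p1 (pos 1,3,5,7,9,11,13,15): XOR of data positions = 1⊕1⊕0⊕0⊕1⊕0⊕0 = 1
p2 (pos 2,3,6,7,10,11,14,15): XOR of data positions = 1⊕0⊕0⊕1⊕1⊕1⊕0 = 0
p4 (pos 4,5,6,7,12,13,14,15): XOR of data positions = 1⊕0⊕0⊕1⊕0⊕1⊕0 = 1
p8 (pos 8,9,10,11,12,13,14,15): XOR of data positions = 0⊕1⊕1⊕1⊕0⊕1⊕0 = 0
Codeword: 101110000111010

101110000111010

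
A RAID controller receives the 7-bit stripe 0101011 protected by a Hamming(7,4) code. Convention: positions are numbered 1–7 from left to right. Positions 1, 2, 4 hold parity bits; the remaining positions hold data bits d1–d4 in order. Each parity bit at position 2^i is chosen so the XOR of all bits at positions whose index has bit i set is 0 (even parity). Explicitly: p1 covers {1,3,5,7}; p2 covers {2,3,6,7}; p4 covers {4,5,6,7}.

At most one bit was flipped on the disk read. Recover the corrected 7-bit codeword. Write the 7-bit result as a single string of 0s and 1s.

0101010

s1 (pos 1,3,5,7): 0⊕0⊕0⊕1 = 1
s2 (pos 2,3,6,7): 1⊕0⊕1⊕1 = 1
s4 (pos 4,5,6,7): 1⊕0⊕1⊕1 = 1
Syndrome s4…s1 = 111 → error at position 7.
Flip position 7: 0101011 → 0101010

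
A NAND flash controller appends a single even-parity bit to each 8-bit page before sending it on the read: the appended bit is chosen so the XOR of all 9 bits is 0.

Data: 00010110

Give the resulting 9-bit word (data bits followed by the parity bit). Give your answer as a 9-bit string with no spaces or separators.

000101101

XOR of the 8 data bits: 0⊕0⊕0⊕1⊕0⊕1⊕1⊕0 = 1
Parity bit = 1 (so all 9 bits XOR to 0).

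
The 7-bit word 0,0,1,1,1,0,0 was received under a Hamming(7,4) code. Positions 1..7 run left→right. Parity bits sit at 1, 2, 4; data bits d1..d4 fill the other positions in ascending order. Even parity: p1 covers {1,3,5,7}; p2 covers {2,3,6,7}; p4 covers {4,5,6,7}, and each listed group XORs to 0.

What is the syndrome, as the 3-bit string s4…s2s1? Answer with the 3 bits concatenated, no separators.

s1 (pos 1,3,5,7): 0⊕1⊕1⊕0 = 0
s2 (pos 2,3,6,7): 0⊕1⊕0⊕0 = 1
s4 (pos 4,5,6,7): 1⊕1⊕0⊕0 = 0
Syndrome s4…s1 = 010 → error at position 2.

010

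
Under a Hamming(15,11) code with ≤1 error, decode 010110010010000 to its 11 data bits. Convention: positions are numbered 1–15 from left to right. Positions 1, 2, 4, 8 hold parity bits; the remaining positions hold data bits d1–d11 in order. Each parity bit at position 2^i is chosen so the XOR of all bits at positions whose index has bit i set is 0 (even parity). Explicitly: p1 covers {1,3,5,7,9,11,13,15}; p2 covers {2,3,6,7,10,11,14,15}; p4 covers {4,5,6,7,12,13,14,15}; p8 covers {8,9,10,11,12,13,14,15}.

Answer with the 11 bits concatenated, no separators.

s1 (pos 1,3,5,7,9,11,13,15): 0⊕0⊕1⊕0⊕0⊕1⊕0⊕0 = 0
s2 (pos 2,3,6,7,10,11,14,15): 1⊕0⊕0⊕0⊕0⊕1⊕0⊕0 = 0
s4 (pos 4,5,6,7,12,13,14,15): 1⊕1⊕0⊕0⊕0⊕0⊕0⊕0 = 0
s8 (pos 8,9,10,11,12,13,14,15): 1⊕0⊕0⊕1⊕0⊕0⊕0⊕0 = 0
Syndrome s8…s1 = 0000 → no error.
Read data bits from positions 3,5,6,7,9,10,11,12,13,14,15: 01000010000

01000010000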